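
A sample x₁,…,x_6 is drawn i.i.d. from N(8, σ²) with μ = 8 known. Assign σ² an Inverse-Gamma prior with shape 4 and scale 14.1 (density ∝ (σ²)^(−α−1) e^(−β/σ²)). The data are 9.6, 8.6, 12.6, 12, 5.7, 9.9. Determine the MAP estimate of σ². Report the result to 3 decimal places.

σ̂²_MAP = 4.824

Sum of squared deviations about the known mean: SS = (9.6−8)² + (8.6−8)² + (12.6−8)² + (12−8)² + (5.7−8)² + (9.9−8)² = 48.98.
The Normal likelihood contributes (σ²)^(−n/2) exp(−SS/(2σ²)), so the posterior is Inverse-Gamma(α + n/2, β + SS/2) = Inverse-Gamma(7, 38.59).
The mode of Inverse-Gamma(a, b) is b/(a+1) = 38.59/8 ≈ 4.824.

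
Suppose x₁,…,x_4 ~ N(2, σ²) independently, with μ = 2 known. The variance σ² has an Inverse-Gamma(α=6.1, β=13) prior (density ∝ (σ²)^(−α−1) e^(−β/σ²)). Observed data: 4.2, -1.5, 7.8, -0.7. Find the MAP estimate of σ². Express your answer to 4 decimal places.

σ̂²_MAP = 4.6165

Sum of squared deviations about the known mean: SS = (4.2−2)² + (-1.5−2)² + (7.8−2)² + (-0.7−2)² = 58.02.
The Normal likelihood contributes (σ²)^(−n/2) exp(−SS/(2σ²)), so the posterior is Inverse-Gamma(α + n/2, β + SS/2) = Inverse-Gamma(8.1, 42.01).
The mode of Inverse-Gamma(a, b) is b/(a+1) = 42.01/9.1 ≈ 4.6165.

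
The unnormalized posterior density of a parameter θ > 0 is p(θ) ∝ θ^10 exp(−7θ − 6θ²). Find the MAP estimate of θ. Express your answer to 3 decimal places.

ℓ'(θ) = 10/θ − 7 − 12θ. Setting this to zero and multiplying by θ: 12θ² + 7θ − 10 = 0.
θ = (−7 + √(7² + 4·12·10)) / (2·12) = (−7 + √529) / 24 = (−7 + 23)/24 = 2/3.
ℓ''(θ) = −10/θ² − 12 < 0, confirming a maximum.

θ̂_MAP = 0.667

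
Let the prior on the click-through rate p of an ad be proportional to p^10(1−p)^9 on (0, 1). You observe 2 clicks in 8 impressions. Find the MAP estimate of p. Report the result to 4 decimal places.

The prior density ∝ p^10(1−p)^9 is the kernel of Beta(11, 10).
Data: 2 successes in 8 trials. The binomial likelihood contributes p^2(1−p)^6, so the posterior is Beta(11+2, 10+6) = Beta(13, 16).
For Beta(a, b) with a, b > 1 the mode is (a−1)/(a+b−2) = 12/27 ≈ 0.4444.

p̂_MAP = 0.4444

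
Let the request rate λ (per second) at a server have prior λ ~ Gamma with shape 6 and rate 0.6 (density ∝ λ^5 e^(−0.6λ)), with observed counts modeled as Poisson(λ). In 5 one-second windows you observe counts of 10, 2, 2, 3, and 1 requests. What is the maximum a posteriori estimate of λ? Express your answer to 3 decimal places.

λ̂_MAP = 4.107

Σxᵢ = 10+2+2+3+1 = 18, with n = 5.
Posterior ∝ λ^5e^(−0.6λ) · λ^18e^(−5λ) = λ^23e^(−5.6λ), i.e. Gamma(shape=24, rate=5.6).
The mode of a Gamma(a, b) with a ≥ 1 (shape–rate) is (a−1)/b = 23/5.6 ≈ 4.107.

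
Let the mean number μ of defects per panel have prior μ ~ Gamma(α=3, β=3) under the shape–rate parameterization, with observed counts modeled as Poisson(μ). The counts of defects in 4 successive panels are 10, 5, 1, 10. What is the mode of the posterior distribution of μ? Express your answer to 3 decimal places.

μ̂_MAP = 4.000

Σxᵢ = 10+5+1+10 = 26, with n = 4.
Posterior ∝ μ^2e^(−3μ) · μ^26e^(−4μ) = μ^28e^(−7μ), i.e. Gamma(shape=29, rate=7).
The mode of a Gamma(a, b) with a ≥ 1 (shape–rate) is (a−1)/b = 28/7 ≈ 4.000.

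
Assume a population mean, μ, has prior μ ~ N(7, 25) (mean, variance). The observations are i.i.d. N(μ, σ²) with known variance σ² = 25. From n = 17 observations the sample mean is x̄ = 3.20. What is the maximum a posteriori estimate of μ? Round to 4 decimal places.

μ̂_MAP = 3.4111

n = 17, x̄ = 3.20.
For a Normal prior and Normal likelihood with known variance, the posterior is Normal; its mode equals its mean, the precision-weighted average.
Prior precision 1/σ₀² = 1/25 = 0.04; data precision n/σ² = 17/25 = 0.68.
μ̂ = (0.04·7 + 0.68·3.2) / (0.04 + 0.68) = 2.456/0.72 = 307/90 ≈ 3.4111.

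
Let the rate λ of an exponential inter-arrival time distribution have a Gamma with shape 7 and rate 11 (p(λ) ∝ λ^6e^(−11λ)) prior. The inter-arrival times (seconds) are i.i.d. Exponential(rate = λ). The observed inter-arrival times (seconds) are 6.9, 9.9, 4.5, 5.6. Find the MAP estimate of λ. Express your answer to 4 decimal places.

λ̂_MAP = 0.2639

The Exponential(rate=λ) likelihood is ∝ λ^n e^(−λΣtᵢ). Here n = 4 and Σtᵢ = 6.9 + 9.9 + 4.5 + 5.6 = 26.9.
Posterior ∝ λ^6e^(−11λ) · λ^4e^(−26.9λ) = λ^10e^(−37.9λ), i.e. Gamma(11, 37.9).
Mode = (a−1)/b = 10/37.9 ≈ 0.2639.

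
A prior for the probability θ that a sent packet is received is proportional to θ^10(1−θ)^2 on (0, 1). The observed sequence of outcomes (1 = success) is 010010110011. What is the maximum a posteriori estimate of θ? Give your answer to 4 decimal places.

The prior density ∝ θ^10(1−θ)^2 is the kernel of Beta(11, 3).
Data: 6 successes in 12 trials (from the sequence). The binomial likelihood contributes θ^6(1−θ)^6, so the posterior is Beta(11+6, 3+6) = Beta(17, 9).
For Beta(a, b) with a, b > 1 the mode is (a−1)/(a+b−2) = 16/24 ≈ 0.6667.

θ̂_MAP = 0.6667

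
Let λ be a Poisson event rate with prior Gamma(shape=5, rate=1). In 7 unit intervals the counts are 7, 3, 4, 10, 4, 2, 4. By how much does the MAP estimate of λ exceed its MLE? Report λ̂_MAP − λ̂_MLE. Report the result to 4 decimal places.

Σxᵢ = 34. Posterior is Gamma(39, 8); MAP = (39−1)/8 = 38/8 ≈ 4.75000.
MLE = x̄ = 34/7 ≈ 4.85714.
Difference = 38/8 − 34/7 = -3/28 ≈ -0.1071.

MAP − MLE = -0.1071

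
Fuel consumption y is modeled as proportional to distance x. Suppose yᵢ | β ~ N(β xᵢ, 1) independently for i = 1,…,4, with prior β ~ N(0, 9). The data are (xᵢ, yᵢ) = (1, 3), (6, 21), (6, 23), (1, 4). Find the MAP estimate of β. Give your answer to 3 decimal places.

β̂_MAP = 3.657

log p(β | y) = −Σ(yᵢ − βxᵢ)²/(2·1) − β²/(2·9) + const.
Setting the derivative to zero: Σxᵢ(yᵢ − βxᵢ)/1 − β/9 = 0, so β = Σxᵢyᵢ / (Σxᵢ² + σ²/τ²).
Σxᵢyᵢ = 1·3 + 6·21 + 6·23 + 1·4 = 271; Σxᵢ² = 74; σ²/τ² = 1/9.
β̂_MAP = 271 / (74 + 1/9) = 271/(667/9) = 2439/667 ≈ 3.657.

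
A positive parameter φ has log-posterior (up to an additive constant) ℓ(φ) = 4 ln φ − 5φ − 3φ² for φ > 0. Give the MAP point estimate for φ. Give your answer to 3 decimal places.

ℓ'(φ) = 4/φ − 5 − 6φ. Setting this to zero and multiplying by φ: 6φ² + 5φ − 4 = 0.
φ = (−5 + √(5² + 4·6·4)) / (2·6) = (−5 + √121) / 12 = (−5 + 11)/12 = 1/2.
ℓ''(φ) = −4/φ² − 6 < 0, confirming a maximum.

φ̂_MAP = 0.500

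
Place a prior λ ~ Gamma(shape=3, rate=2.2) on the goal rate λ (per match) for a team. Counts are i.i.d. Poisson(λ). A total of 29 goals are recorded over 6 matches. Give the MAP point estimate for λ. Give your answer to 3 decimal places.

Σxᵢ = 29, n = 6.
Posterior ∝ λ^2e^(−2.2λ) · λ^29e^(−6λ) = λ^31e^(−8.2λ), i.e. Gamma(shape=32, rate=8.2).
The mode of a Gamma(a, b) with a ≥ 1 (shape–rate) is (a−1)/b = 31/8.2 ≈ 3.780.

λ̂_MAP = 3.780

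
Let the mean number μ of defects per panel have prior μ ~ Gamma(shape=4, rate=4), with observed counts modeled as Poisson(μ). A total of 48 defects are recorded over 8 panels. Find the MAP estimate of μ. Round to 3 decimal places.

μ̂_MAP = 4.250

Σxᵢ = 48, n = 8.
Posterior ∝ μ^3e^(−4μ) · μ^48e^(−8μ) = μ^51e^(−12μ), i.e. Gamma(shape=52, rate=12).
The mode of a Gamma(a, b) with a ≥ 1 (shape–rate) is (a−1)/b = 51/12 ≈ 4.250.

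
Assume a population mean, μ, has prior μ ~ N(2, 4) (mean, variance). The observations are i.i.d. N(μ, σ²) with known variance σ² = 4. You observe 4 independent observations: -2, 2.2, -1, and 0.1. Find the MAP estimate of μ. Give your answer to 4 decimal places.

n = 4; x̄ = ((-2) + 2.2 + (-1) + 0.1)/4 = -0.7/4 = -0.175.
For a Normal prior and Normal likelihood with known variance, the posterior is Normal; its mode equals its mean, the precision-weighted average.
Prior precision 1/σ₀² = 1/4 = 0.25; data precision n/σ² = 4/4 = 1.
μ̂ = (0.25·2 + 1·(-0.175)) / (0.25 + 1) = 0.325/1.25 = 0.2600.

μ̂_MAP = 0.2600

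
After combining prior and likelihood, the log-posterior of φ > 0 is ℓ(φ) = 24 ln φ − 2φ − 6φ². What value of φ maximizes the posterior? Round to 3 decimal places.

φ̂_MAP = 1.333

ℓ'(φ) = 24/φ − 2 − 12φ. Setting this to zero and multiplying by φ: 12φ² + 2φ − 24 = 0.
φ = (−2 + √(2² + 4·12·24)) / (2·12) = (−2 + √1156) / 24 = (−2 + 34)/24 = 4/3.
ℓ''(φ) = −24/φ² − 12 < 0, confirming a maximum.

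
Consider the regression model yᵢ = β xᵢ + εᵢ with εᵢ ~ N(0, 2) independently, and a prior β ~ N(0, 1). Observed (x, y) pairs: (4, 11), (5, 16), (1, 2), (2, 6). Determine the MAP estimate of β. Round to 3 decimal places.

β̂_MAP = 2.875

log p(β | y) = −Σ(yᵢ − βxᵢ)²/(2·2) − β²/(2·1) + const.
Setting the derivative to zero: Σxᵢ(yᵢ − βxᵢ)/2 − β/1 = 0, so β = Σxᵢyᵢ / (Σxᵢ² + σ²/τ²).
Σxᵢyᵢ = 4·11 + 5·16 + 1·2 + 2·6 = 138; Σxᵢ² = 46; σ²/τ² = 2.
β̂_MAP = 138 / (46 + 2) = 138/48 ≈ 2.875.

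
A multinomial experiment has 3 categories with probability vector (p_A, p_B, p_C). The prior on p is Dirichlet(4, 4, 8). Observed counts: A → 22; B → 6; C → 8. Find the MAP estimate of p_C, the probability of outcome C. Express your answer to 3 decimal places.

MAP estimate of p_C = 0.306

The posterior is Dirichlet(αᵢ + nᵢ) = Dirichlet(26, 10, 16).
For a Dirichlet(a₁,…,a_K) with all aᵢ > 1, the mode has j-th component (aⱼ − 1)/(Σaᵢ − K).
Here Σaᵢ = 52 and K = 3, so p_C = (16 − 1)/(52 − 3) = 15/49 ≈ 0.306.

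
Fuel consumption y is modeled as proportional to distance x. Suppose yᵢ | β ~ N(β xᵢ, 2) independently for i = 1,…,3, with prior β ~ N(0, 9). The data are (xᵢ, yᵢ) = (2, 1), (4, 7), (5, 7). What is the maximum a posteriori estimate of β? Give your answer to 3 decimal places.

β̂_MAP = 1.437

log p(β | y) = −Σ(yᵢ − βxᵢ)²/(2·2) − β²/(2·9) + const.
Setting the derivative to zero: Σxᵢ(yᵢ − βxᵢ)/2 − β/9 = 0, so β = Σxᵢyᵢ / (Σxᵢ² + σ²/τ²).
Σxᵢyᵢ = 2·1 + 4·7 + 5·7 = 65; Σxᵢ² = 45; σ²/τ² = 2/9.
β̂_MAP = 65 / (45 + 2/9) = 65/(407/9) = 585/407 ≈ 1.437.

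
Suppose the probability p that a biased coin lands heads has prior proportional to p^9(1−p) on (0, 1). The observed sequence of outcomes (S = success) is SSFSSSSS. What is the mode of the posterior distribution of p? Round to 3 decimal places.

The prior density ∝ p^9(1−p)^1 is the kernel of Beta(10, 2).
Data: 7 successes in 8 trials (from the sequence). The binomial likelihood contributes p^7(1−p)^1, so the posterior is Beta(10+7, 2+1) = Beta(17, 3).
For Beta(a, b) with a, b > 1 the mode is (a−1)/(a+b−2) = 16/18 ≈ 0.889.

p̂_MAP = 0.889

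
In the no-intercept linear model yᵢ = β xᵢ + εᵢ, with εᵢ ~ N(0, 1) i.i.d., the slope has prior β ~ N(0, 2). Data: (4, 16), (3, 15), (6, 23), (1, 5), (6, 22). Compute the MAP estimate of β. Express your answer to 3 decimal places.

β̂_MAP = 3.898

log p(β | y) = −Σ(yᵢ − βxᵢ)²/(2·1) − β²/(2·2) + const.
Setting the derivative to zero: Σxᵢ(yᵢ − βxᵢ)/1 − β/2 = 0, so β = Σxᵢyᵢ / (Σxᵢ² + σ²/τ²).
Σxᵢyᵢ = 4·16 + 3·15 + 6·23 + 1·5 + 6·22 = 384; Σxᵢ² = 98; σ²/τ² = 0.5.
β̂_MAP = 384 / (98 + 0.5) = 384/98.5 ≈ 3.898.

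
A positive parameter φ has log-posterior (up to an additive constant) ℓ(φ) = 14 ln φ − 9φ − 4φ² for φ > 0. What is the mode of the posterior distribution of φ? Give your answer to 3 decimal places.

ℓ'(φ) = 14/φ − 9 − 8φ. Setting this to zero and multiplying by φ: 8φ² + 9φ − 14 = 0.
φ = (−9 + √(9² + 4·8·14)) / (2·8) = (−9 + √529) / 16 = (−9 + 23)/16 = 7/8.
ℓ''(φ) = −14/φ² − 8 < 0, confirming a maximum.

φ̂_MAP = 0.875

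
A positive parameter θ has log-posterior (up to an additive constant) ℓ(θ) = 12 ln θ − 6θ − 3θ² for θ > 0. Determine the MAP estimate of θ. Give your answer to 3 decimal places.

θ̂_MAP = 1.000

ℓ'(θ) = 12/θ − 6 − 6θ. Setting this to zero and multiplying by θ: 6θ² + 6θ − 12 = 0.
θ = (−6 + √(6² + 4·6·12)) / (2·6) = (−6 + √324) / 12 = (−6 + 18)/12 = 1.
ℓ''(θ) = −12/θ² − 6 < 0, confirming a maximum.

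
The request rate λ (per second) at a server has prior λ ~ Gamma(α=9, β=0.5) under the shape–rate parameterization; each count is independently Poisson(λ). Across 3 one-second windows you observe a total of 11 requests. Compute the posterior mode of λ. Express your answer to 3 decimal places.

λ̂_MAP = 5.429

Σxᵢ = 11, n = 3.
Posterior ∝ λ^8e^(−0.5λ) · λ^11e^(−3λ) = λ^19e^(−3.5λ), i.e. Gamma(shape=20, rate=3.5).
The mode of a Gamma(a, b) with a ≥ 1 (shape–rate) is (a−1)/b = 19/3.5 ≈ 5.429.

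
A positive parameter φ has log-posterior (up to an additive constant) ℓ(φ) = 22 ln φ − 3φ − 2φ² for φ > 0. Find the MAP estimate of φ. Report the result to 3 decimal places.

φ̂_MAP = 2.000

ℓ'(φ) = 22/φ − 3 − 4φ. Setting this to zero and multiplying by φ: 4φ² + 3φ − 22 = 0.
φ = (−3 + √(3² + 4·4·22)) / (2·4) = (−3 + √361) / 8 = (−3 + 19)/8 = 2.
ℓ''(φ) = −22/φ² − 4 < 0, confirming a maximum.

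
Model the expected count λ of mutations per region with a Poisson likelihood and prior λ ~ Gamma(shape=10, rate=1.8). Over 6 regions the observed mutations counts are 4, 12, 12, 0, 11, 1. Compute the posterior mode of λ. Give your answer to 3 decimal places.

λ̂_MAP = 6.282

Σxᵢ = 4+12+12+0+11+1 = 40, with n = 6.
Posterior ∝ λ^9e^(−1.8λ) · λ^40e^(−6λ) = λ^49e^(−7.8λ), i.e. Gamma(shape=50, rate=7.8).
The mode of a Gamma(a, b) with a ≥ 1 (shape–rate) is (a−1)/b = 49/7.8 ≈ 6.282.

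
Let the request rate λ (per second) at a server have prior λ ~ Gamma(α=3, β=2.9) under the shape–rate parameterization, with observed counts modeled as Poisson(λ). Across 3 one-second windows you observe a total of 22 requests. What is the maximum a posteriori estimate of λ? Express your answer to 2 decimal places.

λ̂_MAP = 4.07

Σxᵢ = 22, n = 3.
Posterior ∝ λ^2e^(−2.9λ) · λ^22e^(−3λ) = λ^24e^(−5.9λ), i.e. Gamma(shape=25, rate=5.9).
The mode of a Gamma(a, b) with a ≥ 1 (shape–rate) is (a−1)/b = 24/5.9 ≈ 4.07.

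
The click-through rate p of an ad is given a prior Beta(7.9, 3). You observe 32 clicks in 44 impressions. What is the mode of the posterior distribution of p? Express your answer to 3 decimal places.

Prior: Beta(7.9, 3).
Data: 32 successes in 44 trials. The binomial likelihood contributes p^32(1−p)^12, so the posterior is Beta(7.9+32, 3+12) = Beta(39.9, 15).
For Beta(a, b) with a, b > 1 the mode is (a−1)/(a+b−2) = 38.9/52.9 ≈ 0.735.

p̂_MAP = 0.735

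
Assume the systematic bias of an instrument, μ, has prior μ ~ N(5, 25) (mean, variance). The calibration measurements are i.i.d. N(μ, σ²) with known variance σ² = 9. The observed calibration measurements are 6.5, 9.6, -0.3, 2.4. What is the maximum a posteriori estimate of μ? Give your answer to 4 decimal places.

μ̂_MAP = 4.5872

n = 4; x̄ = (6.5 + 9.6 + (-0.3) + 2.4)/4 = 18.2/4 = 4.55.
For a Normal prior and Normal likelihood with known variance, the posterior is Normal; its mode equals its mean, the precision-weighted average.
Prior precision 1/σ₀² = 1/25 = 0.04; data precision n/σ² = 4/9.
μ̂ = (0.04·5 + (4/9)·4.55) / (0.04 + 4/9) = (20/9)/(109/225) = 500/109 ≈ 4.5872.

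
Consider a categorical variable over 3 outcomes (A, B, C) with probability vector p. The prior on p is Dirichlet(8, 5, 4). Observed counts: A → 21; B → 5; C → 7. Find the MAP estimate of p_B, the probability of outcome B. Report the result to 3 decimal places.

The posterior is Dirichlet(αᵢ + nᵢ) = Dirichlet(29, 10, 11).
For a Dirichlet(a₁,…,a_K) with all aᵢ > 1, the mode has j-th component (aⱼ − 1)/(Σaᵢ − K).
Here Σaᵢ = 50 and K = 3, so p_B = (10 − 1)/(50 − 3) = 9/47 ≈ 0.191.

MAP estimate of p_B = 0.191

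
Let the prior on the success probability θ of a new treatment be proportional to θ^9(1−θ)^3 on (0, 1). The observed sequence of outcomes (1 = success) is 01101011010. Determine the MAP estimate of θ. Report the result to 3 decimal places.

θ̂_MAP = 0.652

The prior density ∝ θ^9(1−θ)^3 is the kernel of Beta(10, 4).
Data: 6 successes in 11 trials (from the sequence). The binomial likelihood contributes θ^6(1−θ)^5, so the posterior is Beta(10+6, 4+5) = Beta(16, 9).
For Beta(a, b) with a, b > 1 the mode is (a−1)/(a+b−2) = 15/23 ≈ 0.652.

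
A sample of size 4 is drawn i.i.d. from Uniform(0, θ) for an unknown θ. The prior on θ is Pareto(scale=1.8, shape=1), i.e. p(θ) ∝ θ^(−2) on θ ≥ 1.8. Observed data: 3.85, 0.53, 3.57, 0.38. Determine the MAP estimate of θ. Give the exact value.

The Uniform(0, θ) likelihood is θ^(−n) for θ ≥ max(xᵢ), zero otherwise. Here max(xᵢ) = 3.85.
Posterior ∝ θ^(−2) · θ^(−4) = θ^(−6) on θ ≥ max(1.8, 3.85) = 3.85.
This density is strictly decreasing in θ, so the posterior mode lies at the lower boundary of the support.

θ̂_MAP = 3.85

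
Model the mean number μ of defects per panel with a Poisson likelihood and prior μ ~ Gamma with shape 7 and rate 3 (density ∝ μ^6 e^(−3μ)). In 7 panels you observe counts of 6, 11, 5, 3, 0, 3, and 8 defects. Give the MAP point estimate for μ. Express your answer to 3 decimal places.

μ̂_MAP = 4.200

Σxᵢ = 6+11+5+3+0+3+8 = 36, with n = 7.
Posterior ∝ μ^6e^(−3μ) · μ^36e^(−7μ) = μ^42e^(−10μ), i.e. Gamma(shape=43, rate=10).
The mode of a Gamma(a, b) with a ≥ 1 (shape–rate) is (a−1)/b = 42/10 ≈ 4.200.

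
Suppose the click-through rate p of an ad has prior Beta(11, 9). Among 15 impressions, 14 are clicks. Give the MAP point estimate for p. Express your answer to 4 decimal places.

p̂_MAP = 0.7273

Prior: Beta(11, 9).
Data: 14 successes in 15 trials. The binomial likelihood contributes p^14(1−p)^1, so the posterior is Beta(11+14, 9+1) = Beta(25, 10).
For Beta(a, b) with a, b > 1 the mode is (a−1)/(a+b−2) = 24/33 ≈ 0.7273.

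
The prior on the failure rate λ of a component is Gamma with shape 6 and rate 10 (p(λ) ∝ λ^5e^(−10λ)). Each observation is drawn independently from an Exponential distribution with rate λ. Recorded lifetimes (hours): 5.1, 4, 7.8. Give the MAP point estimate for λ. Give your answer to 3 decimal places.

The Exponential(rate=λ) likelihood is ∝ λ^n e^(−λΣtᵢ). Here n = 3 and Σtᵢ = 5.1 + 4 + 7.8 = 16.9.
Posterior ∝ λ^5e^(−10λ) · λ^3e^(−16.9λ) = λ^8e^(−26.9λ), i.e. Gamma(9, 26.9).
Mode = (a−1)/b = 8/26.9 ≈ 0.297.

λ̂_MAP = 0.297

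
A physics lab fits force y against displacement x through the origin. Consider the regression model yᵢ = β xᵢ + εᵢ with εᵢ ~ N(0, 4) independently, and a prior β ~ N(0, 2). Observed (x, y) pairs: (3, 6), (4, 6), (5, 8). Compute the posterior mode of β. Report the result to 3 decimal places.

log p(β | y) = −Σ(yᵢ − βxᵢ)²/(2·4) − β²/(2·2) + const.
Setting the derivative to zero: Σxᵢ(yᵢ − βxᵢ)/4 − β/2 = 0, so β = Σxᵢyᵢ / (Σxᵢ² + σ²/τ²).
Σxᵢyᵢ = 3·6 + 4·6 + 5·8 = 82; Σxᵢ² = 50; σ²/τ² = 2.
β̂_MAP = 82 / (50 + 2) = 82/52 ≈ 1.577.

β̂_MAP = 1.577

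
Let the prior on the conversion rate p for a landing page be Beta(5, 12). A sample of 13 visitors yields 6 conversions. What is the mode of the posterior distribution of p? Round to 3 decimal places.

Prior: Beta(5, 12).
Data: 6 successes in 13 trials. The binomial likelihood contributes p^6(1−p)^7, so the posterior is Beta(5+6, 12+7) = Beta(11, 19).
For Beta(a, b) with a, b > 1 the mode is (a−1)/(a+b−2) = 10/28 ≈ 0.357.

p̂_MAP = 0.357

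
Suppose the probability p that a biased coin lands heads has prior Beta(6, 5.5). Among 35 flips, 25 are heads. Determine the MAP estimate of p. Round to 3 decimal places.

Prior: Beta(6, 5.5).
Data: 25 successes in 35 trials. The binomial likelihood contributes p^25(1−p)^10, so the posterior is Beta(6+25, 5.5+10) = Beta(31, 15.5).
For Beta(a, b) with a, b > 1 the mode is (a−1)/(a+b−2) = 30/44.5 ≈ 0.674.

p̂_MAP = 0.674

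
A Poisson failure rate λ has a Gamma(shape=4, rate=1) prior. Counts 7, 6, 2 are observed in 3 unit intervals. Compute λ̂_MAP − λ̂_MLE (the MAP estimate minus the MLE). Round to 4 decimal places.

MAP − MLE = -0.5000

Σxᵢ = 15. Posterior is Gamma(19, 4); MAP = (19−1)/4 = 18/4 ≈ 4.50000.
MLE = x̄ = 15/3 ≈ 5.00000.
Difference = 18/4 − 15/3 = -1/2 ≈ -0.5000.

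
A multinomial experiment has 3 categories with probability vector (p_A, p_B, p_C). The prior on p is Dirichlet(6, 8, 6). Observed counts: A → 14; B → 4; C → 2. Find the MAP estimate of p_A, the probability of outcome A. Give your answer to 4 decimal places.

The posterior is Dirichlet(αᵢ + nᵢ) = Dirichlet(20, 12, 8).
For a Dirichlet(a₁,…,a_K) with all aᵢ > 1, the mode has j-th component (aⱼ − 1)/(Σaᵢ − K).
Here Σaᵢ = 40 and K = 3, so p_A = (20 − 1)/(40 − 3) = 19/37 ≈ 0.5135.

MAP estimate of p_A = 0.5135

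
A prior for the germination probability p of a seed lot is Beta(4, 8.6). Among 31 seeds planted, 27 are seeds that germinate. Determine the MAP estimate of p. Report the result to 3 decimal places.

Prior: Beta(4, 8.6).
Data: 27 successes in 31 trials. The binomial likelihood contributes p^27(1−p)^4, so the posterior is Beta(4+27, 8.6+4) = Beta(31, 12.6).
For Beta(a, b) with a, b > 1 the mode is (a−1)/(a+b−2) = 30/41.6 ≈ 0.721.

p̂_MAP = 0.721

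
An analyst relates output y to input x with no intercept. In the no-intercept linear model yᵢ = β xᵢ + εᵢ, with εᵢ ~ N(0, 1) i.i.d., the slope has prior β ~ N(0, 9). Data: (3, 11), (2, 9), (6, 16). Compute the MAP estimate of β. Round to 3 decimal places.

log p(β | y) = −Σ(yᵢ − βxᵢ)²/(2·1) − β²/(2·9) + const.
Setting the derivative to zero: Σxᵢ(yᵢ − βxᵢ)/1 − β/9 = 0, so β = Σxᵢyᵢ / (Σxᵢ² + σ²/τ²).
Σxᵢyᵢ = 3·11 + 2·9 + 6·16 = 147; Σxᵢ² = 49; σ²/τ² = 1/9.
β̂_MAP = 147 / (49 + 1/9) = 147/(442/9) = 1323/442 ≈ 2.993.

β̂_MAP = 2.993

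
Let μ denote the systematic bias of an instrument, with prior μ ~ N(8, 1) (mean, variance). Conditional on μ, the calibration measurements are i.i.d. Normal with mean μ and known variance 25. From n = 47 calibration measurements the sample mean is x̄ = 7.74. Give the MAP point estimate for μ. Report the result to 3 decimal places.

n = 47, x̄ = 7.74.
For a Normal prior and Normal likelihood with known variance, the posterior is Normal; its mode equals its mean, the precision-weighted average.
Prior precision 1/σ₀² = 1/1 = 1; data precision n/σ² = 47/25 = 1.88.
μ̂ = (1·8 + 1.88·7.74) / (1 + 1.88) = 22.5512/2.88 = 28189/3600 ≈ 7.830.

μ̂_MAP = 7.830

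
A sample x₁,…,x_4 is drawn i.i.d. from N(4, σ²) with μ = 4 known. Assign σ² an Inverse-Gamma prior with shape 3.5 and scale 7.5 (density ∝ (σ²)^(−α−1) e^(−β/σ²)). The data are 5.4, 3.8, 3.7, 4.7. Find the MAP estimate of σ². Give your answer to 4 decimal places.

σ̂²_MAP = 1.3523

Sum of squared deviations about the known mean: SS = (5.4−4)² + (3.8−4)² + (3.7−4)² + (4.7−4)² = 2.58.
The Normal likelihood contributes (σ²)^(−n/2) exp(−SS/(2σ²)), so the posterior is Inverse-Gamma(α + n/2, β + SS/2) = Inverse-Gamma(5.5, 8.79).
The mode of Inverse-Gamma(a, b) is b/(a+1) = 8.79/6.5 ≈ 1.3523.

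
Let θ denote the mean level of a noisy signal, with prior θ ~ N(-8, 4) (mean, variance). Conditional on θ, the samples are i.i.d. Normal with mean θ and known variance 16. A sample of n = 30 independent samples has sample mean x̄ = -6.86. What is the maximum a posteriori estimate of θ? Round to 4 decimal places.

n = 30, x̄ = -6.86.
For a Normal prior and Normal likelihood with known variance, the posterior is Normal; its mode equals its mean, the precision-weighted average.
Prior precision 1/σ₀² = 1/4 = 0.25; data precision n/σ² = 30/16 = 1.875.
θ̂ = (0.25·(-8) + 1.875·(-6.86)) / (0.25 + 1.875) = (-14.8625)/2.125 = -1189/170 ≈ -6.9941.

θ̂_MAP = -6.9941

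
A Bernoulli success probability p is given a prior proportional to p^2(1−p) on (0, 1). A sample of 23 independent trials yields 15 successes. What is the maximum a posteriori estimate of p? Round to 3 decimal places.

The prior density ∝ p^2(1−p)^1 is the kernel of Beta(3, 2).
Data: 15 successes in 23 trials. The binomial likelihood contributes p^15(1−p)^8, so the posterior is Beta(3+15, 2+8) = Beta(18, 10).
For Beta(a, b) with a, b > 1 the mode is (a−1)/(a+b−2) = 17/26 ≈ 0.654.

p̂_MAP = 0.654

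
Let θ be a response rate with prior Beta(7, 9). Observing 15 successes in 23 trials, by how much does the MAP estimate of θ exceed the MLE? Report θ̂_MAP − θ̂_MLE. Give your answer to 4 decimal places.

MAP − MLE = -0.0846

Posterior is Beta(22, 17); MAP = (22−1)/(39−2) = 21/37 ≈ 0.56757.
MLE ignores the prior: θ̂_MLE = k/n = 15/23 ≈ 0.65217.
Difference = 21/37 − 15/23 = -72/851 ≈ -0.0846.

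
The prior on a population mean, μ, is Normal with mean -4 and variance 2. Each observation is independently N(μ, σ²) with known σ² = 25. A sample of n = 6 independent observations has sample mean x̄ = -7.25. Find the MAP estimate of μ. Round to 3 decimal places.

μ̂_MAP = -5.054

n = 6, x̄ = -7.25.
For a Normal prior and Normal likelihood with known variance, the posterior is Normal; its mode equals its mean, the precision-weighted average.
Prior precision 1/σ₀² = 1/2 = 0.5; data precision n/σ² = 6/25 = 0.24.
μ̂ = (0.5·(-4) + 0.24·(-7.25)) / (0.5 + 0.24) = (-3.74)/0.74 = -187/37 ≈ -5.054.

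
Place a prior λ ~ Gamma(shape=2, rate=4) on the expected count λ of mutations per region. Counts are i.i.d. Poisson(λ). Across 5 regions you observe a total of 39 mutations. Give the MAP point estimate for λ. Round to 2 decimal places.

Σxᵢ = 39, n = 5.
Posterior ∝ λe^(−4λ) · λ^39e^(−5λ) = λ^40e^(−9λ), i.e. Gamma(shape=41, rate=9).
The mode of a Gamma(a, b) with a ≥ 1 (shape–rate) is (a−1)/b = 40/9 ≈ 4.44.

λ̂_MAP = 4.44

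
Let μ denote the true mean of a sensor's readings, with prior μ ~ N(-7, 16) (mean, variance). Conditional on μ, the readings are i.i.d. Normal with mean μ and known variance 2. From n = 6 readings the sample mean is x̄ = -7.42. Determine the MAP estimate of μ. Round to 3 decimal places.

n = 6, x̄ = -7.42.
For a Normal prior and Normal likelihood with known variance, the posterior is Normal; its mode equals its mean, the precision-weighted average.
Prior precision 1/σ₀² = 1/16 = 0.0625; data precision n/σ² = 6/2 = 3.
μ̂ = (0.0625·(-7) + 3·(-7.42)) / (0.0625 + 3) = (-22.6975)/3.0625 = -1297/175 ≈ -7.411.

μ̂_MAP = -7.411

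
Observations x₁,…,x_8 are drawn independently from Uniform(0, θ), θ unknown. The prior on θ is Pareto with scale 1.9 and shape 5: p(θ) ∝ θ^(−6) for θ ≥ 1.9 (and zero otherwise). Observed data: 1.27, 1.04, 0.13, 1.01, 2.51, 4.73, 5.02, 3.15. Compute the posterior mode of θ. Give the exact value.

The Uniform(0, θ) likelihood is θ^(−n) for θ ≥ max(xᵢ), zero otherwise. Here max(xᵢ) = 5.02.
Posterior ∝ θ^(−6) · θ^(−8) = θ^(−14) on θ ≥ max(1.9, 5.02) = 5.02.
This density is strictly decreasing in θ, so the posterior mode lies at the lower boundary of the support.

θ̂_MAP = 5.02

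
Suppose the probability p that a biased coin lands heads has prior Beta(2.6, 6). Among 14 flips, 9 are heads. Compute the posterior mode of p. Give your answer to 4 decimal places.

p̂_MAP = 0.5146

Prior: Beta(2.6, 6).
Data: 9 successes in 14 trials. The binomial likelihood contributes p^9(1−p)^5, so the posterior is Beta(2.6+9, 6+5) = Beta(11.6, 11).
For Beta(a, b) with a, b > 1 the mode is (a−1)/(a+b−2) = 10.6/20.6 ≈ 0.5146.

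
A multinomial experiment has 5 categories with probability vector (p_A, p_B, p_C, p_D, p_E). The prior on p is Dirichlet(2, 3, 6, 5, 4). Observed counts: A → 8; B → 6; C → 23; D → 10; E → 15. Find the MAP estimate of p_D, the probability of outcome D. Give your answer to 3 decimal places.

MAP estimate of p_D = 0.182

The posterior is Dirichlet(αᵢ + nᵢ) = Dirichlet(10, 9, 29, 15, 19).
For a Dirichlet(a₁,…,a_K) with all aᵢ > 1, the mode has j-th component (aⱼ − 1)/(Σaᵢ − K).
Here Σaᵢ = 82 and K = 5, so p_D = (15 − 1)/(82 − 5) = 14/77 ≈ 0.182.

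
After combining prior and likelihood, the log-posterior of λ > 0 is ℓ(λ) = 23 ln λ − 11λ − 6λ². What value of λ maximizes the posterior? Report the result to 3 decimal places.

ℓ'(λ) = 23/λ − 11 − 12λ. Setting this to zero and multiplying by λ: 12λ² + 11λ − 23 = 0.
λ = (−11 + √(11² + 4·12·23)) / (2·12) = (−11 + √1225) / 24 = (−11 + 35)/24 = 1.
ℓ''(λ) = −23/λ² − 12 < 0, confirming a maximum.

λ̂_MAP = 1.000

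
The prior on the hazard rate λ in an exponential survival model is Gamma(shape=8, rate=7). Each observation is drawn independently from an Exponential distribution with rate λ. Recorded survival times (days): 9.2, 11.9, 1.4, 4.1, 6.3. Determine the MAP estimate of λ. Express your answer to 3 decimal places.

The Exponential(rate=λ) likelihood is ∝ λ^n e^(−λΣtᵢ). Here n = 5 and Σtᵢ = 9.2 + 11.9 + 1.4 + 4.1 + 6.3 = 32.9.
Posterior ∝ λ^7e^(−7λ) · λ^5e^(−32.9λ) = λ^12e^(−39.9λ), i.e. Gamma(13, 39.9).
Mode = (a−1)/b = 12/39.9 ≈ 0.301.

λ̂_MAP = 0.301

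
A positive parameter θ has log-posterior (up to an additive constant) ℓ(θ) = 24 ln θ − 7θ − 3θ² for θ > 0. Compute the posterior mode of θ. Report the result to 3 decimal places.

ℓ'(θ) = 24/θ − 7 − 6θ. Setting this to zero and multiplying by θ: 6θ² + 7θ − 24 = 0.
θ = (−7 + √(7² + 4·6·24)) / (2·6) = (−7 + √625) / 12 = (−7 + 25)/12 = 3/2.
ℓ''(θ) = −24/θ² − 6 < 0, confirming a maximum.

θ̂_MAP = 1.500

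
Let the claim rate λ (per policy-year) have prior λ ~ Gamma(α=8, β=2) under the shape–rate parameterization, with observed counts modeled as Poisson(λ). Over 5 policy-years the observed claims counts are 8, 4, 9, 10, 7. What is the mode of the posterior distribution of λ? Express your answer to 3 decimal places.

λ̂_MAP = 6.429

Σxᵢ = 8+4+9+10+7 = 38, with n = 5.
Posterior ∝ λ^7e^(−2λ) · λ^38e^(−5λ) = λ^45e^(−7λ), i.e. Gamma(shape=46, rate=7).
The mode of a Gamma(a, b) with a ≥ 1 (shape–rate) is (a−1)/b = 45/7 ≈ 6.429.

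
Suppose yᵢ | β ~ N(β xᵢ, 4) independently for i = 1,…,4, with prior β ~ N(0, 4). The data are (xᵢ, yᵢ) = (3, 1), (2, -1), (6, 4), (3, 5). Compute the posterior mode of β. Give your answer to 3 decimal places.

β̂_MAP = 0.678

log p(β | y) = −Σ(yᵢ − βxᵢ)²/(2·4) − β²/(2·4) + const.
Setting the derivative to zero: Σxᵢ(yᵢ − βxᵢ)/4 − β/4 = 0, so β = Σxᵢyᵢ / (Σxᵢ² + σ²/τ²).
Σxᵢyᵢ = 3·1 + 2·(-1) + 6·4 + 3·5 = 40; Σxᵢ² = 58; σ²/τ² = 1.
β̂_MAP = 40 / (58 + 1) = 40/59 ≈ 0.678.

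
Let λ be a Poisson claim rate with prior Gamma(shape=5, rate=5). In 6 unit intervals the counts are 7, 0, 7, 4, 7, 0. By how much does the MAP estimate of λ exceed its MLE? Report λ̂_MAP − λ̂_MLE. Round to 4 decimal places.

MAP − MLE = -1.5303

Σxᵢ = 25. Posterior is Gamma(30, 11); MAP = (30−1)/11 = 29/11 ≈ 2.63636.
MLE = x̄ = 25/6 ≈ 4.16667.
Difference = 29/11 − 25/6 = -101/66 ≈ -1.5303.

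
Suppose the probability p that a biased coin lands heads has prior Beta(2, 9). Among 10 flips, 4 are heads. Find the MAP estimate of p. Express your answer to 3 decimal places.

Prior: Beta(2, 9).
Data: 4 successes in 10 trials. The binomial likelihood contributes p^4(1−p)^6, so the posterior is Beta(2+4, 9+6) = Beta(6, 15).
For Beta(a, b) with a, b > 1 the mode is (a−1)/(a+b−2) = 5/19 ≈ 0.263.

p̂_MAP = 0.263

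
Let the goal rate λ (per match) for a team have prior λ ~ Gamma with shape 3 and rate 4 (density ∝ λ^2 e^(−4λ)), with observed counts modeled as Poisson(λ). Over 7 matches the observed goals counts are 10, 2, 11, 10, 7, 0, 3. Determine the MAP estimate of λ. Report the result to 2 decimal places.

Σxᵢ = 10+2+11+10+7+0+3 = 43, with n = 7.
Posterior ∝ λ^2e^(−4λ) · λ^43e^(−7λ) = λ^45e^(−11λ), i.e. Gamma(shape=46, rate=11).
The mode of a Gamma(a, b) with a ≥ 1 (shape–rate) is (a−1)/b = 45/11 ≈ 4.09.

λ̂_MAP = 4.09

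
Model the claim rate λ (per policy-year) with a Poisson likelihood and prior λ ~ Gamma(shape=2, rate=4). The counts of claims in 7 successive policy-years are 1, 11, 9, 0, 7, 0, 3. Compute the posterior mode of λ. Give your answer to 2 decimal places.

Σxᵢ = 1+11+9+0+7+0+3 = 31, with n = 7.
Posterior ∝ λe^(−4λ) · λ^31e^(−7λ) = λ^32e^(−11λ), i.e. Gamma(shape=33, rate=11).
The mode of a Gamma(a, b) with a ≥ 1 (shape–rate) is (a−1)/b = 32/11 ≈ 2.91.

λ̂_MAP = 2.91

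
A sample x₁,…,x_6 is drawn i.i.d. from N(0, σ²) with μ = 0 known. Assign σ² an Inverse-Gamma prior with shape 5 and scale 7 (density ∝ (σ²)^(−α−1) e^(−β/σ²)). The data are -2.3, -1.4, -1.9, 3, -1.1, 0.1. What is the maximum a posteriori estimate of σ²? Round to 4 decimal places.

Sum of squared deviations about the known mean: SS = (-2.3−0)² + (-1.4−0)² + (-1.9−0)² + (3−0)² + (-1.1−0)² + (0.1−0)² = 21.08.
The Normal likelihood contributes (σ²)^(−n/2) exp(−SS/(2σ²)), so the posterior is Inverse-Gamma(α + n/2, β + SS/2) = Inverse-Gamma(8, 17.54).
The mode of Inverse-Gamma(a, b) is b/(a+1) = 17.54/9 ≈ 1.9489.

σ̂²_MAP = 1.9489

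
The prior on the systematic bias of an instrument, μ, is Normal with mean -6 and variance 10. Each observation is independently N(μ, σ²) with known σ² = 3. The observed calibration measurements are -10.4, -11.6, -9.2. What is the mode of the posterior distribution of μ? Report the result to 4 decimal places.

n = 3; x̄ = ((-10.4) + (-11.6) + (-9.2))/3 = -31.2/3 = -10.4.
For a Normal prior and Normal likelihood with known variance, the posterior is Normal; its mode equals its mean, the precision-weighted average.
Prior precision 1/σ₀² = 1/10 = 0.1; data precision n/σ² = 3/3 = 1.
μ̂ = (0.1·(-6) + 1·(-10.4)) / (0.1 + 1) = (-11)/1.1 = -10.0000.

μ̂_MAP = -10.0000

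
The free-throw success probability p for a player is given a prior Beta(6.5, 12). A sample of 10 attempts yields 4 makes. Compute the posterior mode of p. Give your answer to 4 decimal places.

p̂_MAP = 0.3585

Prior: Beta(6.5, 12).
Data: 4 successes in 10 trials. The binomial likelihood contributes p^4(1−p)^6, so the posterior is Beta(6.5+4, 12+6) = Beta(10.5, 18).
For Beta(a, b) with a, b > 1 the mode is (a−1)/(a+b−2) = 9.5/26.5 ≈ 0.3585.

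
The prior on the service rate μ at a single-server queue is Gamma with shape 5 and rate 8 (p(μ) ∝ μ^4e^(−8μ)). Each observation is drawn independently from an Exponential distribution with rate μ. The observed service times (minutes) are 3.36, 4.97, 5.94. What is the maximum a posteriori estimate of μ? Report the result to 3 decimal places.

The Exponential(rate=μ) likelihood is ∝ μ^n e^(−μΣtᵢ). Here n = 3 and Σtᵢ = 3.36 + 4.97 + 5.94 = 14.27.
Posterior ∝ μ^4e^(−8μ) · μ^3e^(−14.27μ) = μ^7e^(−22.27μ), i.e. Gamma(8, 22.27).
Mode = (a−1)/b = 7/22.27 ≈ 0.314.

μ̂_MAP = 0.314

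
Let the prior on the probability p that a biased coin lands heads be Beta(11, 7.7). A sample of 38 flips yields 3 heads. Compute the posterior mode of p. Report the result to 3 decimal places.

p̂_MAP = 0.238

Prior: Beta(11, 7.7).
Data: 3 successes in 38 trials. The binomial likelihood contributes p^3(1−p)^35, so the posterior is Beta(11+3, 7.7+35) = Beta(14, 42.7).
For Beta(a, b) with a, b > 1 the mode is (a−1)/(a+b−2) = 13/54.7 ≈ 0.238.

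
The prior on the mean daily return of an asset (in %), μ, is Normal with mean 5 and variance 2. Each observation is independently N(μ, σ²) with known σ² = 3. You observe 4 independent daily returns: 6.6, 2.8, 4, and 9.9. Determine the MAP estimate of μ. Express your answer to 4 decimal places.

μ̂_MAP = 5.6000

n = 4; x̄ = (6.6 + 2.8 + 4 + 9.9)/4 = 23.3/4 = 5.825.
For a Normal prior and Normal likelihood with known variance, the posterior is Normal; its mode equals its mean, the precision-weighted average.
Prior precision 1/σ₀² = 1/2 = 0.5; data precision n/σ² = 4/3.
μ̂ = (0.5·5 + (4/3)·5.825) / (0.5 + 4/3) = (154/15)/(11/6) = 5.6000.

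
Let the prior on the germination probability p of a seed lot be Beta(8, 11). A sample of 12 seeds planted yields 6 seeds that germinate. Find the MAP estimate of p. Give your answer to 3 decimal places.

Prior: Beta(8, 11).
Data: 6 successes in 12 trials. The binomial likelihood contributes p^6(1−p)^6, so the posterior is Beta(8+6, 11+6) = Beta(14, 17).
For Beta(a, b) with a, b > 1 the mode is (a−1)/(a+b−2) = 13/29 ≈ 0.448.

p̂_MAP = 0.448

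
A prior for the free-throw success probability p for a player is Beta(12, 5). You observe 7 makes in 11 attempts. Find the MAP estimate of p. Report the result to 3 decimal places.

Prior: Beta(12, 5).
Data: 7 successes in 11 trials. The binomial likelihood contributes p^7(1−p)^4, so the posterior is Beta(12+7, 5+4) = Beta(19, 9).
For Beta(a, b) with a, b > 1 the mode is (a−1)/(a+b−2) = 18/26 ≈ 0.692.

p̂_MAP = 0.692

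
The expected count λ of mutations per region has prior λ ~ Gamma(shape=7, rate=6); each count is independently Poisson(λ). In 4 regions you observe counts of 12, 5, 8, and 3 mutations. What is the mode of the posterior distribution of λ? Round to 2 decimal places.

Σxᵢ = 12+5+8+3 = 28, with n = 4.
Posterior ∝ λ^6e^(−6λ) · λ^28e^(−4λ) = λ^34e^(−10λ), i.e. Gamma(shape=35, rate=10).
The mode of a Gamma(a, b) with a ≥ 1 (shape–rate) is (a−1)/b = 34/10 ≈ 3.40.

λ̂_MAP = 3.40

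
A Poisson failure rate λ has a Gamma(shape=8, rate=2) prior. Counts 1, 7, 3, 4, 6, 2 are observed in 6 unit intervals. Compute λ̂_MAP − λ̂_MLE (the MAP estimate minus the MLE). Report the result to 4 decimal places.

MAP − MLE = -0.0833

Σxᵢ = 23. Posterior is Gamma(31, 8); MAP = (31−1)/8 = 30/8 ≈ 3.75000.
MLE = x̄ = 23/6 ≈ 3.83333.
Difference = 30/8 − 23/6 = -1/12 ≈ -0.0833.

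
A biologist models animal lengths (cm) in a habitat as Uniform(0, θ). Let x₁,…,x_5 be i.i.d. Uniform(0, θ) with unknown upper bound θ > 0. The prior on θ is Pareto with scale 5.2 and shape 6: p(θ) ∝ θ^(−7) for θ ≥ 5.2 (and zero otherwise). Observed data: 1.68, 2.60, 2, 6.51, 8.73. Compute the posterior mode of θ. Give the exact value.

The Uniform(0, θ) likelihood is θ^(−n) for θ ≥ max(xᵢ), zero otherwise. Here max(xᵢ) = 8.73.
Posterior ∝ θ^(−7) · θ^(−5) = θ^(−12) on θ ≥ max(5.2, 8.73) = 8.73.
This density is strictly decreasing in θ, so the posterior mode lies at the lower boundary of the support.

θ̂_MAP = 8.73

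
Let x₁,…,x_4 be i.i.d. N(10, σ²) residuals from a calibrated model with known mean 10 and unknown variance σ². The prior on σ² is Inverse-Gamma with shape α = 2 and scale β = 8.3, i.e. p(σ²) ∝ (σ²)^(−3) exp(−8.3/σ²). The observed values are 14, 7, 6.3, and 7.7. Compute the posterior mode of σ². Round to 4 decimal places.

Sum of squared deviations about the known mean: SS = (14−10)² + (7−10)² + (6.3−10)² + (7.7−10)² = 43.98.
The Normal likelihood contributes (σ²)^(−n/2) exp(−SS/(2σ²)), so the posterior is Inverse-Gamma(α + n/2, β + SS/2) = Inverse-Gamma(4, 30.29).
The mode of Inverse-Gamma(a, b) is b/(a+1) = 30.29/5 ≈ 6.0580.

σ̂²_MAP = 6.0580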